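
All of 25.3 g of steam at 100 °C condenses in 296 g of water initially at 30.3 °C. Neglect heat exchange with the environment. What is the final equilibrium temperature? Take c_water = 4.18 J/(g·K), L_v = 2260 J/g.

T_f ≈ 78.4 °C

Energy balance with sensible and latent terms:
latent heat released on condensation: 25.3×2260 = 57178; condensed water 100 °C→T: 105.75(T − 100); water warms: 296×4.18×(T − 30.3) = 1237.3(T − 30.3)
1343 T = 57178 + 10575 + 37490 = 105243
T ≈ 78.36 °C — below 100 °C, confirming all the steam condensed.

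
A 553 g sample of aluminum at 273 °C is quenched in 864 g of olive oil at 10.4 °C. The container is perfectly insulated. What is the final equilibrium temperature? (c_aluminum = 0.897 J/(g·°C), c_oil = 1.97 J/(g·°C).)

T_f ≈ 69.7 °C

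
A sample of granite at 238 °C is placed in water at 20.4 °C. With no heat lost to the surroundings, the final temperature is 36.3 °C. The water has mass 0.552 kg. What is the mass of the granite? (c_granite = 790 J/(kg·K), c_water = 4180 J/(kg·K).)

Heat lost by the granite = heat gained by the water:
m·790·(238 − 36.3) = 0.552·4180·(36.3 − 20.4)
159343 m = 36687  ⇒  m ≈ 0.2302 kg

m ≈ 0.23 kg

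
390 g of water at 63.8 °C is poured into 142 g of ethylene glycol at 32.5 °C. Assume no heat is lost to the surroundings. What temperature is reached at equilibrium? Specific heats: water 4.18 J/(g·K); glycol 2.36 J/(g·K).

T_f ≈ 58.5 °C

With ΣQ=0 the equilibrium temperature is the m·c-weighted mean:
T_f = (1630.2×63.8 + 335.12×32.5) / (1630.2 + 335.12)
    = 114898 / 1965.3 ≈ 58.46 °C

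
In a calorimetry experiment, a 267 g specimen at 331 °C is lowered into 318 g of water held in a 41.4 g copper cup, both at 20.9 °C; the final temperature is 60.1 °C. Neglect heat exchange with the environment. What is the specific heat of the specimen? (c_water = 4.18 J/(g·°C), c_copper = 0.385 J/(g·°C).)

c ≈ 0.729 J/(g·°C)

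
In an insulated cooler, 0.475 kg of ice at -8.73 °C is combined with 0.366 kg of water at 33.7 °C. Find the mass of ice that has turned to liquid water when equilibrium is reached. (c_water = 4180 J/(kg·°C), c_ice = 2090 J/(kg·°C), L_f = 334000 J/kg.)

Water can give up m c ΔT = 0.366×4180×33.7 = 51557 J before reaching 0 °C.
Of that, 0.475×2090×8.73 = 8666.7 J goes to bring the ice to 0 °C, leaving 42890 J.
Melting all 0.475 kg of ice would need 0.475×334000 = 158650 J.
That's not enough to melt it all — equilibrium is at 0 °C with ice remaining.
Mass melted = 42890/334000 ≈ 0.1284 kg.

m_melted ≈ 0.128 kg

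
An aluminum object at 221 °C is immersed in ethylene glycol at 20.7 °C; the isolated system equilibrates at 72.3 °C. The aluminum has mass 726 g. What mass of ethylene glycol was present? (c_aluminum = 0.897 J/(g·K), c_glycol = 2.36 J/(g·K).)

|Q_aluminum| = |Q_glycol|:
726·0.897·(221 − 72.3) = m·2.36·(72.3 − 20.7)
121.78 m = 96837  ⇒  m ≈ 795.2 g

m ≈ 795 g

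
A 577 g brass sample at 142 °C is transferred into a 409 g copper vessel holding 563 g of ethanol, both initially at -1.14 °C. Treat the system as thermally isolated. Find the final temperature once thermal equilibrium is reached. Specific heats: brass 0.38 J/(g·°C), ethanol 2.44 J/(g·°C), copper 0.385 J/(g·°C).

Energy conservation, ΣQ = 0:
577*0.38*(T − 142) + 563*2.44*(T − (-1.14)) + 409*0.385*(T − (-1.14)) = 0
(219.26 + 1373.7 + 157.47) T = 219.26*142 + 1373.7*(-1.14) + 157.47*(-1.14)
T = 29389/1750.4 ≈ 16.79 °C

T_f ≈ 16.8 °C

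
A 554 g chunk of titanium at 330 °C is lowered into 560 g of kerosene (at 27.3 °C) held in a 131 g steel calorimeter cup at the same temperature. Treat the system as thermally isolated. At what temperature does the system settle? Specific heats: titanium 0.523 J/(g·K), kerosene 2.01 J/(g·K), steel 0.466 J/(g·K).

T_f ≈ 86.7 °C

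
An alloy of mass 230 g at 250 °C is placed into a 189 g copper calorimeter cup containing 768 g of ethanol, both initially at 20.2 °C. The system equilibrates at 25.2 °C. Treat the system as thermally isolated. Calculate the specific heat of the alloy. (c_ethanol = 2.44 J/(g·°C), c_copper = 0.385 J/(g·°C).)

Let T be the final temperature. ΣQ_i = 0:
230·c·(25.2 − 250) + 768·2.44·(25.2 − 20.2) + 189·0.385·(25.2 − 20.2) = 0
-51704 c = -9733.4
c = -9733.4/-51704 ≈ 0.1883 J/(g·°C)

c ≈ 0.188 J/(g·°C)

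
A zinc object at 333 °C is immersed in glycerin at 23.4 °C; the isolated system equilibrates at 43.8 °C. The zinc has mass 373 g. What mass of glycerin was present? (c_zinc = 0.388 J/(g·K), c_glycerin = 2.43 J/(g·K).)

m ≈ 844 g

|Q_zinc| = |Q_glycerin|:
373·0.388·(333 − 43.8) = m·2.43·(43.8 − 23.4)
49.57 m = 41854  ⇒  m ≈ 844.3 g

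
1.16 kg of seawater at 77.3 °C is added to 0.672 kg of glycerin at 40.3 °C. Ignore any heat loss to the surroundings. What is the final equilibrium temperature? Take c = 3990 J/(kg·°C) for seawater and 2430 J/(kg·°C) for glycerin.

T_f ≈ 67.7 °C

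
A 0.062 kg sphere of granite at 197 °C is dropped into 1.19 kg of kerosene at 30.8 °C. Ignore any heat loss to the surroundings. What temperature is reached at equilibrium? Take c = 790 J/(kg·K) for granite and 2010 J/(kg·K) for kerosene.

T_f ≈ 34.1 °C

Taking heat into each body as positive, Σ m c ΔT = 0:
0.062×790×(T − 197) + 1.19×2010×(T − 30.8) = 0
48.98(T − 197) + 2391.9(T − 30.8) = 0
2440.9 T = 83320
T ≈ 34.14 °C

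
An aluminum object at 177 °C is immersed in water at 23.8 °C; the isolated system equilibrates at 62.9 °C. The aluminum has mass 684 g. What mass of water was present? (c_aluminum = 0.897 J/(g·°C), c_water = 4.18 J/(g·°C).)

m ≈ 428 g

Conservation of energy gives ΣQ = 0:
684·0.897·(62.9 − 177) + m·4.18·(62.9 − 23.8) = 0
163.44 m = 70006
m = 70006/163.44 ≈ 428.3 g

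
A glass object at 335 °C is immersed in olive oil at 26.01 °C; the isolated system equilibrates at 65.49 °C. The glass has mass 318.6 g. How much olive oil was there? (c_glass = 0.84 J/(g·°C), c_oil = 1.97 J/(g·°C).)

Let T be the final temperature. ΣQ_i = 0:
318.6·0.84·(65.49 − 335) + m·1.97·(65.49 − 26.01) = 0
77.78 m = 72127
m = 72127/77.78 ≈ 927.4 g

m ≈ 927 g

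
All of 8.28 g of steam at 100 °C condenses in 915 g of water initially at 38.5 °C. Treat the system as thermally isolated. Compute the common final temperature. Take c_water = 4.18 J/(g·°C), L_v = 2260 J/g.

T_f ≈ 43.9 °C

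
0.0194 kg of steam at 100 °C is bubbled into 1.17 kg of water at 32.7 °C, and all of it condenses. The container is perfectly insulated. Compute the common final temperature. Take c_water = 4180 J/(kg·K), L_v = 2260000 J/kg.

Let T be the final temperature. ΣQ_i = 0:
steam→water at 100 °C releases m L_v = 0.0194×2260000 = 43844; condensate cools 100→T: 0.0194×4180×(T − 100) = 81.09(T − 100); original water: 4890.6(T − 32.7)
4971.7 T = 43844 + 8109.2 + 159923 = 211876
T ≈ 42.62 °C — below 100 °C, confirming all the steam condensed.

T_f ≈ 42.6 °C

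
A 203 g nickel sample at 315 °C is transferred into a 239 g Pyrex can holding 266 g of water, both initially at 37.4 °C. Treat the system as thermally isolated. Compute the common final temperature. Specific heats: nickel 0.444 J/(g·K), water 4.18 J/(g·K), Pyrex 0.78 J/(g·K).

Heat gained plus heat lost sum to zero:
203×0.444×(T − 315) + 266×4.18×(T − 37.4) + 239×0.78×(T − 37.4) = 0
(90.13 + 1111.9 + 186.42) T = 90.13×315 + 1111.9×37.4 + 186.42×37.4
T = 76948 / 1388.4 = 55.4 °C

T_f ≈ 55.4 °C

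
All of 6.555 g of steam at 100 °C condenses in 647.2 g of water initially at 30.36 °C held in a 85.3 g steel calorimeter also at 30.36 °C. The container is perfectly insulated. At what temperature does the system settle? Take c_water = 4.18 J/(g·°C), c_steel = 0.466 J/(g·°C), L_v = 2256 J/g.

T_f ≈ 36.4 °C

Energy balance with sensible and latent terms:
steam→water at 100 °C releases m L_v = 6.555·2256 = 14788; condensate cools 100→T: 6.555·4.18·(T − 100) = 27.4(T − 100); original water: 2705.3(T − 30.36); cup: 39.75(T − 30.36)
2772.4 T = 14788 + 2740 + 83340 = 100868
T ≈ 36.38 °C (< 100 °C, so full condensation is consistent).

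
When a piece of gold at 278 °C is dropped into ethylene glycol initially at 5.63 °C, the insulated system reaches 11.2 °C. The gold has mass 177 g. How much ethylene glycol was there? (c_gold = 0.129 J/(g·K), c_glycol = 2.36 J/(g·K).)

m ≈ 463 g

|Q_gold| = |Q_glycol|:
177×0.129×(278 − 11.2) = m×2.36×(11.2 − 5.63)
13.15 m = 6091.8  ⇒  m ≈ 463.4 g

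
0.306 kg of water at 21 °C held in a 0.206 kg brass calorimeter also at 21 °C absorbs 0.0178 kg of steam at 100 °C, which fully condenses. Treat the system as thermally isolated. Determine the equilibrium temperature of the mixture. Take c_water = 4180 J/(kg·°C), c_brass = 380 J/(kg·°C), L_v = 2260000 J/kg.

Net heat exchanged in the isolated system is zero:
condense steam: −0.0178·2260000 = −40228; condensate cools 100→T: 0.0178·4180·(T − 100) = 74.4(T − 100); original water: 1279.1(T − 21); cup: 78.28(T − 21)
1431.8 T = 40228 + 7440.4 + 28505 = 76173
T ≈ 53.20 °C (< 100 °C, so full condensation is consistent).

T_f ≈ 53.2 °C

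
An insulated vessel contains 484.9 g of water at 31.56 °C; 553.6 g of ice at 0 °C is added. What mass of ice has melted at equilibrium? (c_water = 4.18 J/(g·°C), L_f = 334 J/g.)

Water can give up m c ΔT = 484.9×4.18×31.56 = 63968 J before reaching 0 °C.
Fully melting the ice requires m_ice L_f = 553.6×334 = 184902 J.
Since 63968 < 184902 J, not all the ice melts; equilibrium is at 0 °C.
m_melt = 63968 / L_f = 191.5 g.

m_melted ≈ 192 g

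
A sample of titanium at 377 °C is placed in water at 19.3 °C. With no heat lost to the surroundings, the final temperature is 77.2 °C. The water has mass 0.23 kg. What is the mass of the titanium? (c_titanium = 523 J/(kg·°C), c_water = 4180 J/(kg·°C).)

Energy conservation, ΣQ = 0:
m×523×(77.2 − 377) + 0.23×4180×(77.2 − 19.3) = 0
-156795 m = -55665
m = -55665/-156795 ≈ 0.355 kg

m ≈ 0.355 kg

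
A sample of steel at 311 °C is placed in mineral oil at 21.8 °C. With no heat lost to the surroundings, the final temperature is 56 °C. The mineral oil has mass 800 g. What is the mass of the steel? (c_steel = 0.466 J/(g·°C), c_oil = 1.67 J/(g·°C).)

m ≈ 385 g

|Q_steel| = |Q_oil|:
m·0.466·(311 − 56) = 800·1.67·(56 − 21.8)
118.83 m = 45691  ⇒  m ≈ 384.5 g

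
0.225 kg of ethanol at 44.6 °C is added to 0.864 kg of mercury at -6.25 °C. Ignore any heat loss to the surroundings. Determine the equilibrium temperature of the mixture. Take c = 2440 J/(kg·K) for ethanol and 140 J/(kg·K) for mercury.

T_f ≈ 35.4 °C

Heat gained plus heat lost sum to zero:
0.225·2440·(T − 44.6) + 0.864·140·(T − (-6.25)) = 0
(549 + 120.96) T = 549·44.6 + 120.96·(-6.25)
T ≈ 35.42 °C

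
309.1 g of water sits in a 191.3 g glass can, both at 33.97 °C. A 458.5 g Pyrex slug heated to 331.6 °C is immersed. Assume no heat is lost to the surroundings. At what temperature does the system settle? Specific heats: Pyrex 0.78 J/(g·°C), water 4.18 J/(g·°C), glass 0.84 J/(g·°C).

T_f ≈ 92.8 °C

Energy conservation, ΣQ = 0:
458.5×0.78×(T − 331.6) + 309.1×4.18×(T − 33.97) + 191.3×0.84×(T − 33.97) = 0
357.63(T − 331.6) + 1292(T − 33.97) + 160.69(T − 33.97) = 0
1810.4 T = 167939
T = 167939/1810.4 ≈ 92.77 °C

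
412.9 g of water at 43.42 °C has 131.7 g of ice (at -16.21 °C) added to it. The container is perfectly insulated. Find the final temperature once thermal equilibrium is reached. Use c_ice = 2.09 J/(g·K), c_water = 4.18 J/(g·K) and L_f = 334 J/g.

T_f ≈ 11.6 °C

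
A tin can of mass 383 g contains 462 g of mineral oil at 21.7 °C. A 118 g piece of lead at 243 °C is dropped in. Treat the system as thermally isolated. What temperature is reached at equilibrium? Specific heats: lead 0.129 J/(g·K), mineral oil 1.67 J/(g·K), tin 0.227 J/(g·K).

T_f ≈ 25.6 °C

T_f is the heat-capacity-weighted average of the initial temperatures:
T_f = (15.22*243 + 771.54*21.7 + 86.94*21.7) / (15.22 + 771.54 + 86.94)
    = 22328 / 873.7 ≈ 25.56 °C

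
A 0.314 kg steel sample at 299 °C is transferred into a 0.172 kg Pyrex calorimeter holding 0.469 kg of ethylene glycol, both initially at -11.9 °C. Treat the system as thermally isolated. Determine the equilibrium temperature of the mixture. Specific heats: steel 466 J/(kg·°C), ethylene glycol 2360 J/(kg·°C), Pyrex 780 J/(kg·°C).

T_f ≈ 20.9 °C

Setting the total heat transfer to zero:
0.314·466·(T − 299) + 0.469·2360·(T − (-11.9)) + 0.172·780·(T − (-11.9)) = 0
146.32(T − 299) + 1106.8(T − (-11.9)) + 134.16(T − (-11.9)) = 0
(146.32 + 1106.8 + 134.16) T = 146.32·299 + 1106.8·(-11.9) + 134.16·(-11.9)
T = 28983 / 1387.3 = 20.9 °C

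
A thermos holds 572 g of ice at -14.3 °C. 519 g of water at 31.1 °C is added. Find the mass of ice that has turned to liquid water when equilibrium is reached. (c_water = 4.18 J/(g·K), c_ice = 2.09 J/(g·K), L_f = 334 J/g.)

Cooling the water to 0 °C releases 519·4.18·31.1 = 67469 J.
Warming the ice to 0 °C takes 572·2.09·14.3 = 17095 J, leaving 50374 J for melting.
To melt every bit of ice: 572·334 = 191048 J.
50374 J < 191048 J, so only part of the ice melts and the system sits at 0 °C.
Mass melted = 50374/334 ≈ 150.8 g.

m_melted ≈ 151 g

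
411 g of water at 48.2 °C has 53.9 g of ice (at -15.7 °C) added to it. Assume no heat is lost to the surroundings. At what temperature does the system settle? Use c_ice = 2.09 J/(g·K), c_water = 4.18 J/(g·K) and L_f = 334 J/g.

Taking heat into each body as positive, Σ m c ΔT = 0:
warm ice to 0 °C: 53.9×2.09×(0 − (-15.7)) = 1768.6; melt ice: 53.9×334 = 18003; meltwater 0→T: 53.9×4.18×T = 225.3 T; water cools: 411×4.18×(T − 48.2) = 1718(T − 48.2)
1943.3 T = 82807 − 19771 = 63035
T ≈ 32.44 °C (positive, so assuming full melt was valid).

T_f ≈ 32.4 °C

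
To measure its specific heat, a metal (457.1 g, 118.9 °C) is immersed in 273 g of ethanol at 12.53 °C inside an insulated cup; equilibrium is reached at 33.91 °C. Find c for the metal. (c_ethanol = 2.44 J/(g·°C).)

c ≈ 0.367 J/(g·°C)

Energy conservation, ΣQ = 0:
457.1×c×(33.91 − 118.9) + 273×2.44×(33.91 − 12.53) = 0
-38849 c = -14242
c = -14242/-38849 ≈ 0.3666 J/(g·°C)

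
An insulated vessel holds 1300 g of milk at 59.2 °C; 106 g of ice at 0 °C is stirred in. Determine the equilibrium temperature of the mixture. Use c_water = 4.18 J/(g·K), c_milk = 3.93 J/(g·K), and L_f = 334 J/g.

T_f ≈ 48.1 °C

Sum of m c ΔT and latent-heat terms is zero:
latent heat to melt: 106×334 = 35404; warm the meltwater: 443.08 T; milk: 5109(T − 59.2)
5552.1 T = 302453 − 35404 = 267049
T ≈ 48.10 °C (positive, so assuming full melt was valid).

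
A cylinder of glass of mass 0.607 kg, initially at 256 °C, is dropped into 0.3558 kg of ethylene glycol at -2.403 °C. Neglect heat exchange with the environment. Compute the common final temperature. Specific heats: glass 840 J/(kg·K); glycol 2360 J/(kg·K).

T_f ≈ 95.2 °C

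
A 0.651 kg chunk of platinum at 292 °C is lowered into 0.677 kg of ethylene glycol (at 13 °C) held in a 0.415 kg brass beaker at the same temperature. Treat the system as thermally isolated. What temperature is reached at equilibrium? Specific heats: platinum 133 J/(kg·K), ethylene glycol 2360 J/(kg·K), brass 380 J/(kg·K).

T_f ≈ 26.1 °C

Setting the total heat transfer to zero:
0.651*133*(T − 292) + 0.677*2360*(T − 13) + 0.415*380*(T − 13) = 0
86.58(T − 292) + 1597.7(T − 13) + 157.7(T − 13) = 0
1842 T = 48103
T ≈ 26.11 °C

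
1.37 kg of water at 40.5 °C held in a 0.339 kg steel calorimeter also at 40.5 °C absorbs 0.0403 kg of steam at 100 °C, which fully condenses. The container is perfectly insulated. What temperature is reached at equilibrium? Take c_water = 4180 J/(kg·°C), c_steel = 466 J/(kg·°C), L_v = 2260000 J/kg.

Let T be the final temperature. ΣQ_i = 0:
steam→water at 100 °C releases m L_v = 0.0403×2260000 = 91078; condensed water 100 °C→T: 168.45(T − 100); water warms: 1.37×4180×(T − 40.5) = 5726.6(T − 40.5); steel cup: 0.339×466×(T − 40.5) = 157.97(T − 40.5)
6053 T = 91078 + 16845 + 238325 = 346249
T ≈ 57.20 °C, under the boiling point, so the assumption holds.

T_f ≈ 57.2 °C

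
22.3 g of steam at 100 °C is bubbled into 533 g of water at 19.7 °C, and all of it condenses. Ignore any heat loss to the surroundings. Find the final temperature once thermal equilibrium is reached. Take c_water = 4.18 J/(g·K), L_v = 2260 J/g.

Sum of m c ΔT and latent-heat terms is zero:
steam→water at 100 °C releases m L_v = 22.3·2260 = 50398; condensate cools 100→T: 22.3·4.18·(T − 100) = 93.21(T − 100); water warms: 533·4.18·(T − 19.7) = 2227.9(T − 19.7)
2321.2 T = 50398 + 9321.4 + 43890 = 103610
T ≈ 44.64 °C, under the boiling point, so the assumption holds.

T_f ≈ 44.6 °C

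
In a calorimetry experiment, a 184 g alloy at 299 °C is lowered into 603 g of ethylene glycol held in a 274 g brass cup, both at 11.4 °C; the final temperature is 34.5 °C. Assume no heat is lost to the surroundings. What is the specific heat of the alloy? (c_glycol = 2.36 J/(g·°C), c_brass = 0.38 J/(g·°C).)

Let T be the final temperature. ΣQ_i = 0:
184×c×(34.5 − 299) + 603×2.36×(34.5 − 11.4) + 274×0.38×(34.5 − 11.4) = 0
-48668 c = -35278
c = -35278/-48668 ≈ 0.7249 J/(g·°C)

c ≈ 0.725 J/(g·°C)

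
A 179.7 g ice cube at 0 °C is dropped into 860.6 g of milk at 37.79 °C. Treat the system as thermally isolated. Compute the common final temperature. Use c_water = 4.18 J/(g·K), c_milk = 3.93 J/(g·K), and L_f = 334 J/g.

Conservation of energy gives ΣQ = 0:
melt ice: 179.7·334 = 60020; warm the meltwater: 751.15 T; milk cools: 860.6·3.93·(T − 37.79) = 3382.2(T − 37.79)
4133.3 T = 127812 − 60020 = 67792
T ≈ 16.40 °C (positive, so assuming full melt was valid).

T_f ≈ 16.4 °C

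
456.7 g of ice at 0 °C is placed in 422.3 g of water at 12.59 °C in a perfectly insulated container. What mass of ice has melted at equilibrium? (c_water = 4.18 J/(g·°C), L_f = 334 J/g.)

m_melted ≈ 66.5 g

Heat available from the water dropping to 0 °C: 422.3×4.18×12.59 = 22224 J.
Melting all 456.7 g of ice would need 456.7×334 = 152538 J.
That's not enough to melt it all — equilibrium is at 0 °C with ice remaining.
m_melted×334 = 22224  ⇒  m_melted ≈ 66.54 g.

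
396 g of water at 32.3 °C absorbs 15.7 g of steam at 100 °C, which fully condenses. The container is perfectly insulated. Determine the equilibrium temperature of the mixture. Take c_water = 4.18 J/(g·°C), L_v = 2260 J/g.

Taking heat into each body as positive, Σ m c ΔT = 0:
condense steam: −15.7·2260 = −35482; condensed water 100 °C→T: 65.63(T − 100); water warms: 396·4.18·(T − 32.3) = 1655.3(T − 32.3)
1720.9 T = 35482 + 6562.6 + 53466 = 95510
T ≈ 55.50 °C, under the boiling point, so the assumption holds.

T_f ≈ 55.5 °C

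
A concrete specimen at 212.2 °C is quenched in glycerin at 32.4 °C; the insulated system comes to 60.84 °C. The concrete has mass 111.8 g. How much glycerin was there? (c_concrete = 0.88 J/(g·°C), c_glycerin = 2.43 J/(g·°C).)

Heat lost by the concrete = heat gained by the glycerin:
111.8·0.88·(212.2 − 60.84) = m·2.43·(60.84 − 32.4)
69.11 m = 14891  ⇒  m ≈ 215.5 g

m ≈ 215 g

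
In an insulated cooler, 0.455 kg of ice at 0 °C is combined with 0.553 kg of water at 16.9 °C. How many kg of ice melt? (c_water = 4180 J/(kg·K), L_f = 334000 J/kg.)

m_melted ≈ 0.117 kg

Cooling the water to 0 °C releases 0.553·4180·16.9 = 39065 J.
To melt every bit of ice: 0.455·334000 = 151970 J.
39065 J < 151970 J, so only part of the ice melts and the system sits at 0 °C.
Mass melted = 39065/334000 ≈ 0.117 kg.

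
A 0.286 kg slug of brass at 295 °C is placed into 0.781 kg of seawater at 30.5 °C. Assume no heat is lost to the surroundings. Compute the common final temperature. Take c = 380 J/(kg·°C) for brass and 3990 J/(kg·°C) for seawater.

Set heat shed by the hot body equal to heat absorbed by the cold body:
0.286×380×(295 − T) = 0.781×3990×(T − 30.5)
108.68(295 − T) = 3116.2(T − 30.5)
3224.9 T = 127104  ⇒  T ≈ 39.41 °C

T_f ≈ 39.4 °C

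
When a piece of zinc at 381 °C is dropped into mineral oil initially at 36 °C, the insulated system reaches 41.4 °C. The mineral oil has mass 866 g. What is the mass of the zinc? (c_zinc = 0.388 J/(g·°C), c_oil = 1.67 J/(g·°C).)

m ≈ 59.3 g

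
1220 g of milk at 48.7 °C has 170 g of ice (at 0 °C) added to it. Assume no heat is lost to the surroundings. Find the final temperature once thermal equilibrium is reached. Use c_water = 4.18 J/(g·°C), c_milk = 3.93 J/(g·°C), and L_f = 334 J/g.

Energy conservation, ΣQ = 0:
latent heat to melt: 170×334 = 56780; warm the meltwater: 710.6 T; milk: 4794.6(T − 48.7)
5505.2 T = 233497 − 56780 = 176717
T ≈ 32.10 °C. Since T > 0 °C, the all-ice-melts assumption holds.

T_f ≈ 32.1 °C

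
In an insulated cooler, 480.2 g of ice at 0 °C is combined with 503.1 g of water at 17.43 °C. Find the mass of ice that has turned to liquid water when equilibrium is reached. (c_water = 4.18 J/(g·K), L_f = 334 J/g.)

m_melted ≈ 110 g

Heat available from the water dropping to 0 °C: 503.1·4.18·17.43 = 36655 J.
Melting all 480.2 g of ice would need 480.2·334 = 160387 J.
Since 36655 < 160387 J, not all the ice melts; equilibrium is at 0 °C.
Mass melted = 36655/334 ≈ 109.7 g.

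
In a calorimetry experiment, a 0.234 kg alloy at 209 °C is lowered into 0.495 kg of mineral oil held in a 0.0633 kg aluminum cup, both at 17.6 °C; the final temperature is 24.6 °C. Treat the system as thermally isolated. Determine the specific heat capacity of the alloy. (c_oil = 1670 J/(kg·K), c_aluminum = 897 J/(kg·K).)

c ≈ 143 J/(kg·K)

Setting the total heat transfer to zero:
0.234×c×(24.6 − 209) + 0.495×1670×(24.6 − 17.6) + 0.0633×897×(24.6 − 17.6) = 0
-43.15 c = -6184
c = -6184/-43.15 ≈ 143.3 J/(kg·K)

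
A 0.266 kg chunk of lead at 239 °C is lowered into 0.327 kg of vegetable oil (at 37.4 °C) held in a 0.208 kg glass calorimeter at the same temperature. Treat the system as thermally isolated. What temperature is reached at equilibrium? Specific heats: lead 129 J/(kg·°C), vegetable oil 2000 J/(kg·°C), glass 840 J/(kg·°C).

T_f is the heat-capacity-weighted average of the initial temperatures:
T_f = (34.31×239 + 654×37.4 + 174.72×37.4) / (34.31 + 654 + 174.72)
    = 39195 / 863.03 ≈ 45.42 °C

T_f ≈ 45.4 °C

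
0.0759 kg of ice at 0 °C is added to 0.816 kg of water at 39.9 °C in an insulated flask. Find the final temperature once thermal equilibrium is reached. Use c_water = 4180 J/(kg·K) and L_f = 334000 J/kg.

Setting the total heat transfer to zero:
fusion: m_ice L_f = 0.0759·334000 = 25351; meltwater 0→T: 0.0759·4180·T = 317.26 T; water cools: 0.816·4180·(T − 39.9) = 3410.9(T − 39.9)
3728.1 T = 136094 − 25351 = 110744
T ≈ 29.70 °C. Since T > 0 °C, the all-ice-melts assumption holds.

T_f ≈ 29.7 °C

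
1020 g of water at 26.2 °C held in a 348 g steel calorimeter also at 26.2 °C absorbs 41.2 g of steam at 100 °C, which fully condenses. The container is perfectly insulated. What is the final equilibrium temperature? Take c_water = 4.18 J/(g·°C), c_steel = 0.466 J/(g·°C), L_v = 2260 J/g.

Heat gained plus heat lost sum to zero:
latent heat released on condensation: 41.2×2260 = 93112
  condensate cools 100→T: 41.2×4.18×(T − 100) = 172.22(T − 100)
  water warms: 1020×4.18×(T − 26.2) = 4263.6(T − 26.2)
  cup: 162.17(T − 26.2)
4598 T = 93112 + 17222 + 115955 = 226289
T ≈ 49.21 °C (< 100 °C, so full condensation is consistent).

T_f ≈ 49.2 °C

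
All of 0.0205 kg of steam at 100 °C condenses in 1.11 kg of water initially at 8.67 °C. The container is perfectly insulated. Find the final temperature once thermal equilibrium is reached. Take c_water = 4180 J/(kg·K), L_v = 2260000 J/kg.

Net heat exchanged in the isolated system is zero:
latent heat released on condensation: 0.0205×2260000 = 46330; condensed water 100 °C→T: 85.69(T − 100); original water: 4639.8(T − 8.67)
4725.5 T = 46330 + 8569 + 40227 = 95126
T ≈ 20.13 °C, under the boiling point, so the assumption holds.

T_f ≈ 20.1 °C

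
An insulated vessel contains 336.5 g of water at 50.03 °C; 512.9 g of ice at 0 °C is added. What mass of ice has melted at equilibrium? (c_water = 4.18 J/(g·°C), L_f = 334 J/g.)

m_melted ≈ 211 g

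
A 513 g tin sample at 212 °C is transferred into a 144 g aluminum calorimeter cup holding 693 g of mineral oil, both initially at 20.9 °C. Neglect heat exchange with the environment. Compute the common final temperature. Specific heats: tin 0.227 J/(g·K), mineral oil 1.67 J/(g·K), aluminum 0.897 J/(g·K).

T_f ≈ 36.8 °C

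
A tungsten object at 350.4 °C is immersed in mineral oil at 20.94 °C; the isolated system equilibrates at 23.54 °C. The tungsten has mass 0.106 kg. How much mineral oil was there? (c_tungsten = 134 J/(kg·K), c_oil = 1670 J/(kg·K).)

m ≈ 1.07 kg

Energy conservation, ΣQ = 0:
0.106·134·(23.54 − 350.4) + m·1670·(23.54 − 20.94) = 0
4342 m = 4642.7
m = 4642.7/4342 ≈ 1.069 kg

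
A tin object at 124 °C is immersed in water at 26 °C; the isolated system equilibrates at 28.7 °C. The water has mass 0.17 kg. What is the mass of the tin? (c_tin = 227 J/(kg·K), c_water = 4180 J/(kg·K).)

m ≈ 0.0887 kg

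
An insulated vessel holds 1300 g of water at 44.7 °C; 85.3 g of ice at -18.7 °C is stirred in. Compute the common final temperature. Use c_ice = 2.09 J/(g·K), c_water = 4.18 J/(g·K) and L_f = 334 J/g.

T_f ≈ 36.5 °C

Setting the total heat transfer to zero:
warm ice to 0 °C: 85.3·2.09·(0 − (-18.7)) = 3333.8
  melt ice: 85.3·334 = 28490
  meltwater 0→T: 85.3·4.18·T = 356.55 T
  water: 5434(T − 44.7)
5790.6 T = 242900 − 31824 = 211076
T ≈ 36.45 °C — above 0 °C, consistent with complete melting.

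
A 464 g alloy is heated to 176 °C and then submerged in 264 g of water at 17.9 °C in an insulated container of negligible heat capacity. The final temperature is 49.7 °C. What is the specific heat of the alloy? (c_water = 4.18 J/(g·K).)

c ≈ 0.599 J/(g·K)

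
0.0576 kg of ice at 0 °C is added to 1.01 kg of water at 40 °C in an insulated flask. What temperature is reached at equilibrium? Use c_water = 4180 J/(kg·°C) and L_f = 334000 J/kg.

Energy conservation, ΣQ = 0:
latent heat to melt: 0.0576×334000 = 19238; meltwater 0→T: 0.0576×4180×T = 240.77 T; water: 4221.8(T − 40)
4462.6 T = 168872 − 19238 = 149634
T ≈ 33.53 °C. Since T > 0 °C, the all-ice-melts assumption holds.

T_f ≈ 33.5 °C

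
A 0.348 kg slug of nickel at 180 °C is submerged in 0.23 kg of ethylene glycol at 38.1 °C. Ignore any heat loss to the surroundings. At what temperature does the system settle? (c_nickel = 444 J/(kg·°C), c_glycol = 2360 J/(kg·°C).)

T_f ≈ 69.5 °C

Energy conservation, ΣQ = 0:
0.348*444*(T − 180) + 0.23*2360*(T − 38.1) = 0
(154.51 + 542.8) T = 154.51*180 + 542.8*38.1
T ≈ 69.54 °C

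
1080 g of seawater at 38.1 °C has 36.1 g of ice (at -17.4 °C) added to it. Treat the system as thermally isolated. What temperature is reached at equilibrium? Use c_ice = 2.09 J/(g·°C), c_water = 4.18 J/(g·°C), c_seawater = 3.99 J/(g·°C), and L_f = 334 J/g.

Taking heat into each body as positive, Σ m c ΔT = 0:
warm ice to 0 °C: 36.1·2.09·(0 − (-17.4)) = 1312.8
  melt ice: 36.1·334 = 12057
  warm the meltwater: 150.9 T
  seawater cools: 1080·3.99·(T − 38.1) = 4309.2(T − 38.1)
4460.1 T = 164181 − 13370 = 150810
T ≈ 33.81 °C. Since T > 0 °C, the all-ice-melts assumption holds.

T_f ≈ 33.8 °C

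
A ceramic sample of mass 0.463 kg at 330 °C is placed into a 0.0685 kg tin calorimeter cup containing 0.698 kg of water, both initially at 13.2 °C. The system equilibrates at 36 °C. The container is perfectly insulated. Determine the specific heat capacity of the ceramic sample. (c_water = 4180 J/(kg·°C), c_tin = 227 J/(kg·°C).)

Net heat exchanged in the isolated system is zero:
0.463×c×(36 − 330) + 0.698×4180×(36 − 13.2) + 0.0685×227×(36 − 13.2) = 0
-136.12 c = -66877
c = -66877/-136.12 ≈ 491.3 J/(kg·°C)

c ≈ 491 J/(kg·°C)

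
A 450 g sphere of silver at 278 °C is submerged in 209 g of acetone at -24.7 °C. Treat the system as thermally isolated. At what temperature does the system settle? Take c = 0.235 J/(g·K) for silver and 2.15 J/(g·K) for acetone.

T_f ≈ 33.0 °C

Heat lost by the silver equals heat gained by the acetone:
450·0.235·(278 − T) = 209·2.15·(T − (-24.7))
105.75(278 − T) = 449.35(T − (-24.7))
555.1 T = 18300  ⇒  T ≈ 32.97 °C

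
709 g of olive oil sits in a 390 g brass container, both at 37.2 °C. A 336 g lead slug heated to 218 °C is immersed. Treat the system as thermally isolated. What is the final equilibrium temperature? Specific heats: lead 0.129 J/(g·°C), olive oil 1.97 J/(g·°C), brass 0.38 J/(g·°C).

T_f ≈ 42.1 °C

T_f = Σ m_i c_i T_i / Σ m_i c_i:
T_f = (43.34*218 + 1396.7*37.2 + 148.2*37.2) / (43.34 + 1396.7 + 148.2)
    = 66920 / 1588.3 ≈ 42.13 °C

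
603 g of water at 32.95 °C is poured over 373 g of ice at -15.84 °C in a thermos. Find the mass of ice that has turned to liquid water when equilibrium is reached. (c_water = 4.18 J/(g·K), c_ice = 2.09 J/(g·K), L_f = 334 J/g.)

Heat available from the water dropping to 0 °C: 603·4.18·32.95 = 83052 J.
Warming the ice to 0 °C takes 373·2.09·15.84 = 12348 J, leaving 70703 J for melting.
To melt every bit of ice: 373·334 = 124582 J.
70703 J < 124582 J, so only part of the ice melts and the system sits at 0 °C.
m_melted·334 = 70703  ⇒  m_melted ≈ 211.7 g.

m_melted ≈ 212 g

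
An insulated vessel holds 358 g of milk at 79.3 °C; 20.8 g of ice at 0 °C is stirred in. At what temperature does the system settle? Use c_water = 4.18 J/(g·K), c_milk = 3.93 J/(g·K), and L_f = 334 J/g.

T_f ≈ 70.0 °C

Energy conservation, ΣQ = 0:
fusion: m_ice L_f = 20.8×334 = 6947.2; meltwater 0→T: 20.8×4.18×T = 86.94 T; milk cools: 358×3.93×(T − 79.3) = 1406.9(T − 79.3)
1493.9 T = 111570 − 6947.2 = 104623
T ≈ 70.03 °C. Since T > 0 °C, the all-ice-melts assumption holds.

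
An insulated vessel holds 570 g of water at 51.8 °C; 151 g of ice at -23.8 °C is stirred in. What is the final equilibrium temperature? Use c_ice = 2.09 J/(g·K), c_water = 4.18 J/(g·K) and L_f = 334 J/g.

Net heat exchanged in the isolated system is zero:
ice -23.8→0 °C: 151·2.09·23.8 = 7511; fusion: m_ice L_f = 151·334 = 50434; warm the meltwater: 631.18 T; water: 2382.6(T − 51.8)
3013.8 T = 123419 − 57945 = 65474
T ≈ 21.72 °C — above 0 °C, consistent with complete melting.

T_f ≈ 21.7 °C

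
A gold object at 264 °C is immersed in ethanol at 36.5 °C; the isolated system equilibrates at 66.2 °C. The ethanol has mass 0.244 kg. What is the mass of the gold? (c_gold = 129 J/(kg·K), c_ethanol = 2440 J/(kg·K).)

m ≈ 0.693 kg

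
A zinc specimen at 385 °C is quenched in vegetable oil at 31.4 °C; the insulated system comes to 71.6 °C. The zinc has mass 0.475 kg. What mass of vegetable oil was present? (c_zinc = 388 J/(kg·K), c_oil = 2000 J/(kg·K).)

m ≈ 0.718 kg

|Q_zinc| = |Q_oil|:
0.475·388·(385 − 71.6) = m·2000·(71.6 − 31.4)
80400 m = 57760  ⇒  m ≈ 0.7184 kg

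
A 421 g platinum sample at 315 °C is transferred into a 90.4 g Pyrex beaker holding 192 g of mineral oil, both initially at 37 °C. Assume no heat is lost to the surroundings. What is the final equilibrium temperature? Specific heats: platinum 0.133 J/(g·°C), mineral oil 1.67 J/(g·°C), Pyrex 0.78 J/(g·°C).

T_f ≈ 71.8 °C

Net heat exchanged in the isolated system is zero:
421·0.133·(T − 315) + 192·1.67·(T − 37) + 90.4·0.78·(T − 37) = 0
55.99(T − 315) + 320.64(T − 37) + 70.51(T − 37) = 0
447.14 T = 32110
T = 32110/447.14 ≈ 71.81 °C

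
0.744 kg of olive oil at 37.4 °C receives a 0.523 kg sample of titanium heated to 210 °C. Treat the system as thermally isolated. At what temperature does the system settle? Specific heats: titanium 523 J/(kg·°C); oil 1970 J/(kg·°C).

Heat lost by the titanium equals heat gained by the oil:
0.523*523*(210 − T) = 0.744*1970*(T − 37.4)
273.53(210 − T) = 1465.7(T − 37.4)
1739.2 T = 112258  ⇒  T ≈ 64.55 °C

T_f ≈ 64.5 °C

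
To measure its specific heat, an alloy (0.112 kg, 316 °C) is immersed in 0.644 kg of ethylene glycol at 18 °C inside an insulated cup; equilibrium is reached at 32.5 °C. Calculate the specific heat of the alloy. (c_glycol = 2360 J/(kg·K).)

c ≈ 694 J/(kg·K)

Taking heat into each body as positive, Σ m c ΔT = 0:
0.112×c×(32.5 − 316) + 0.644×2360×(32.5 − 18) = 0
-31.75 c = -22038
c = -22038/-31.75 ≈ 694.1 J/(kg·K)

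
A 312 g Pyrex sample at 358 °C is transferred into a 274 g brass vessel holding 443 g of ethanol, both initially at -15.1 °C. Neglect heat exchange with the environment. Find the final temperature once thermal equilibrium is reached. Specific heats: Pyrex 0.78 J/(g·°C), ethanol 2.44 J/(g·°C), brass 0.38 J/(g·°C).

T_f ≈ 48.5 °C

Net heat exchanged in the isolated system is zero:
312·0.78·(T − 358) + 443·2.44·(T − (-15.1)) + 274·0.38·(T − (-15.1)) = 0
243.36(T − 358) + 1080.9(T − (-15.1)) + 104.12(T − (-15.1)) = 0
1428.4 T = 69229
T = 69229/1428.4 ≈ 48.47 °C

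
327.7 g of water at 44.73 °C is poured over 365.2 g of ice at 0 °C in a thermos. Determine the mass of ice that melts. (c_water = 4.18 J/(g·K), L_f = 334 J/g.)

m_melted ≈ 183 g

Water can give up m c ΔT = 327.7×4.18×44.73 = 61271 J before reaching 0 °C.
Fully melting the ice requires m_ice L_f = 365.2×334 = 121977 J.
That's not enough to melt it all — equilibrium is at 0 °C with ice remaining.
m_melted×334 = 61271  ⇒  m_melted ≈ 183.4 g.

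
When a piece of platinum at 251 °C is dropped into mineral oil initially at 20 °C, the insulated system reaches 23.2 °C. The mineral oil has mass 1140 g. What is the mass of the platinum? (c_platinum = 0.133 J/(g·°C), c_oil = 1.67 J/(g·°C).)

|Q_platinum| = |Q_oil|:
m·0.133·(251 − 23.2) = 1140·1.67·(23.2 − 20)
30.3 m = 6092.2  ⇒  m ≈ 201.1 g

m ≈ 201 g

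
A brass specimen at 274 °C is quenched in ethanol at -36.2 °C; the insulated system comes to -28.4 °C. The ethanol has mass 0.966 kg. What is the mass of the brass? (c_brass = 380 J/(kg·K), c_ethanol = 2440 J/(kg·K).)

Heat lost by the brass = heat gained by the ethanol:
m·380·(274 − -28.4) = 0.966·2440·(-28.4 − (-36.2))
114912 m = 18385  ⇒  m ≈ 0.16 kg

m ≈ 0.16 kg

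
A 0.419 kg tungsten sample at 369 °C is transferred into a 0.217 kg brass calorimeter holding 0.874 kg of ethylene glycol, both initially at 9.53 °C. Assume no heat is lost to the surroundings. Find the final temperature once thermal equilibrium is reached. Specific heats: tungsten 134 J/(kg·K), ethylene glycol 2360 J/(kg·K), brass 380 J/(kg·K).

T_f ≈ 18.7 °C

T_f is the heat-capacity-weighted average of the initial temperatures:
T_f = (56.15*369 + 2062.6*9.53 + 82.46*9.53) / (56.15 + 2062.6 + 82.46)
    = 41161 / 2201.2 ≈ 18.70 °C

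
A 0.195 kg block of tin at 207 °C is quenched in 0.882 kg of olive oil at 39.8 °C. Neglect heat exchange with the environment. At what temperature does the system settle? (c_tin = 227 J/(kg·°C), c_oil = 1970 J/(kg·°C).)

T_f ≈ 44.0 °C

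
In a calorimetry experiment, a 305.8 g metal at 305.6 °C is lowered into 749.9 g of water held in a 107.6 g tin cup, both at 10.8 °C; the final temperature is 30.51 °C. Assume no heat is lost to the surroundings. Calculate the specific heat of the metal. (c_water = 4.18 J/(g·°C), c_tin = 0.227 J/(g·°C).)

c ≈ 0.74 J/(g·°C)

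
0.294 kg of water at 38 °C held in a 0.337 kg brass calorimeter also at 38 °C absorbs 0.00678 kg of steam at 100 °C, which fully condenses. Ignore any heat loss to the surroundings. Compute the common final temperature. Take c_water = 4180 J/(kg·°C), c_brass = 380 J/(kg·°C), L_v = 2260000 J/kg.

Let T be the final temperature. ΣQ_i = 0:
steam→water at 100 °C releases m L_v = 0.00678·2260000 = 15323; condensate cools 100→T: 0.00678·4180·(T − 100) = 28.34(T − 100); water warms: 0.294·4180·(T − 38) = 1228.9(T − 38); brass cup: 0.337·380·(T − 38) = 128.06(T − 38)
1385.3 T = 15323 + 2834 + 51565 = 69722
T ≈ 50.33 °C — below 100 °C, confirming all the steam condensed.

T_f ≈ 50.3 °C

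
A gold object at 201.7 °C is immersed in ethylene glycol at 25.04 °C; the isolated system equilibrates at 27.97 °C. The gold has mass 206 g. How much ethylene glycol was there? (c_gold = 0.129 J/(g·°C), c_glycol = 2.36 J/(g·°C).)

Conservation of energy gives ΣQ = 0:
206·0.129·(27.97 − 201.7) + m·2.36·(27.97 − 25.04) = 0
6.915 m = 4616.7
m = 4616.7/6.915 ≈ 667.7 g

m ≈ 668 g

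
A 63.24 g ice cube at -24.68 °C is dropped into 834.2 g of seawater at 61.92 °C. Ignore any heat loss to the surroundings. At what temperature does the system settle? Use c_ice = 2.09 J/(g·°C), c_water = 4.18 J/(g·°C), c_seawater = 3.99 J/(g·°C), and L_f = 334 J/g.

Let T be the final temperature. ΣQ_i = 0:
ice -24.68→0 °C: 63.24·2.09·24.68 = 3262
  fusion: m_ice L_f = 63.24·334 = 21122
  warm the meltwater: 264.34 T
  seawater: 3328.5(T − 61.92)
3592.8 T = 206098 − 24384 = 181714
T ≈ 50.58 °C (positive, so assuming full melt was valid).

T_f ≈ 50.6 °C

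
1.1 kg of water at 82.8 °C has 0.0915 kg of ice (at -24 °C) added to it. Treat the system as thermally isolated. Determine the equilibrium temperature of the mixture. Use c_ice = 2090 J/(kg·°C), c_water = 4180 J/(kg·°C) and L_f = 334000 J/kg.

Energy conservation, ΣQ = 0:
warm ice to 0 °C: 0.0915·2090·(0 − (-24)) = 4589.6; melt ice: 0.0915·334000 = 30561; warm the meltwater: 382.47 T; water cools: 1.1·4180·(T − 82.8) = 4598(T − 82.8)
4980.5 T = 380714 − 35151 = 345564
T ≈ 69.38 °C. Since T > 0 °C, the all-ice-melts assumption holds.

T_f ≈ 69.4 °C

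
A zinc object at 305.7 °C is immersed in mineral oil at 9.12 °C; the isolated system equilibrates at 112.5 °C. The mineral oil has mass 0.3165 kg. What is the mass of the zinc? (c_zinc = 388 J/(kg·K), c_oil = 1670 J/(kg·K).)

Net heat exchanged in the isolated system is zero:
m·388·(112.5 − 305.7) + 0.3165·1670·(112.5 − 9.12) = 0
-74962 m = -54642
m = -54642/-74962 ≈ 0.7289 kg

m ≈ 0.729 kg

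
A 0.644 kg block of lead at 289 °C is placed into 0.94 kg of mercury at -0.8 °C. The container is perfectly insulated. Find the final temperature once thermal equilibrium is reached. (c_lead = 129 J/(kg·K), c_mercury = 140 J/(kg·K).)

T_f ≈ 111.3 °C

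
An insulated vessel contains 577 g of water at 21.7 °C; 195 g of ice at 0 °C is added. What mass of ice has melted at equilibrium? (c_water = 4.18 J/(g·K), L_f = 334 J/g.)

Water can give up m c ΔT = 577·4.18·21.7 = 52337 J before reaching 0 °C.
Melting all 195 g of ice would need 195·334 = 65130 J.
52337 J < 65130 J, so only part of the ice melts and the system sits at 0 °C.
Mass melted = 52337/334 ≈ 156.7 g.

m_melted ≈ 157 g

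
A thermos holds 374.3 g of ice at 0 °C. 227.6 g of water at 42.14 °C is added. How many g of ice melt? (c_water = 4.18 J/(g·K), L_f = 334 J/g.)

m_melted ≈ 120 g

Cooling the water to 0 °C releases 227.6·4.18·42.14 = 40091 J.
Melting all 374.3 g of ice would need 374.3·334 = 125016 J.
40091 J < 125016 J, so only part of the ice melts and the system sits at 0 °C.
m_melt = 40091 / L_f = 120 g.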